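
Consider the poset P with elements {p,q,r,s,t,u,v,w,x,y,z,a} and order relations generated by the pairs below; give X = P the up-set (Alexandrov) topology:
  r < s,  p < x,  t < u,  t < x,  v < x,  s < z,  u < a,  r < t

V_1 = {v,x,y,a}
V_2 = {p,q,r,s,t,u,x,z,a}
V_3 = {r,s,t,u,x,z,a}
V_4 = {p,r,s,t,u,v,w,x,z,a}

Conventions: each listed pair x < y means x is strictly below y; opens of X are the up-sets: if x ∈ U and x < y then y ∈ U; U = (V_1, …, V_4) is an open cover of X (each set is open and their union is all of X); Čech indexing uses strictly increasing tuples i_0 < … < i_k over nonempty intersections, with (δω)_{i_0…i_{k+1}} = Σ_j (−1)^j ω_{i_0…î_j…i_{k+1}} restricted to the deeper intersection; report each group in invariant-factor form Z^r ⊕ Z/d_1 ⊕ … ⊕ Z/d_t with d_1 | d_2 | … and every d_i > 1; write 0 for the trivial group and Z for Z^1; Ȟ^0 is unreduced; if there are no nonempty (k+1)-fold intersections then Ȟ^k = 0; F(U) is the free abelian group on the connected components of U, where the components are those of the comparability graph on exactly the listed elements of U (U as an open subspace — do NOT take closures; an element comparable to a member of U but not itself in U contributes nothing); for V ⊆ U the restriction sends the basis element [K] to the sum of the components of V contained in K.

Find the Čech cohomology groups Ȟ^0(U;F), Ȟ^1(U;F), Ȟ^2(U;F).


Ȟ^0 ≅ Z^4; Ȟ^1 ≅ 0; Ȟ^2 ≅ 0

nonempty overlaps:
  V12={x,a} V13={x,a} V14={v,x,a} V23={r,s,t,u,x,z,a} V24={p,r,s,t,u,x,z,a} V34={r,s,t,u,x,z,a}
  V123={x,a} V124={x,a} V134={x,a} V234={r,s,t,u,x,z,a}
  V1234={x,a}
components per intersection:
  V1: {v,x} {y} {a}
  V2: {p,r,s,t,u,x,z,a} {q}
  V3: {r,s,t,u,x,z,a}
  V4: {p,r,s,t,u,v,x,z,a} {w}
  V12: {x} {a}
  V13: {x} {a}
  V14: {v,x} {a}
  V23: {r,s,t,u,x,z,a}
  V24: {p,r,s,t,u,x,z,a}
  V34: {r,s,t,u,x,z,a}
  V123: {x} {a}
  V124: {x} {a}
  V134: {x} {a}
  V234: {r,s,t,u,x,z,a}
  V1234: {x} {a}
C dims 8,9,7,2; δ0: rk 4, SNF 1^4; δ1: rk 5, SNF 1^5; δ2: rk 2, SNF 1^2
degree 0: 8−4−0 = 4 → Ȟ^0 ≅ Z^4
degree 1: 9−5−4 = 0 → Ȟ^1 ≅ 0
degree 2: 7−2−5 = 0 → Ȟ^2 ≅ 0


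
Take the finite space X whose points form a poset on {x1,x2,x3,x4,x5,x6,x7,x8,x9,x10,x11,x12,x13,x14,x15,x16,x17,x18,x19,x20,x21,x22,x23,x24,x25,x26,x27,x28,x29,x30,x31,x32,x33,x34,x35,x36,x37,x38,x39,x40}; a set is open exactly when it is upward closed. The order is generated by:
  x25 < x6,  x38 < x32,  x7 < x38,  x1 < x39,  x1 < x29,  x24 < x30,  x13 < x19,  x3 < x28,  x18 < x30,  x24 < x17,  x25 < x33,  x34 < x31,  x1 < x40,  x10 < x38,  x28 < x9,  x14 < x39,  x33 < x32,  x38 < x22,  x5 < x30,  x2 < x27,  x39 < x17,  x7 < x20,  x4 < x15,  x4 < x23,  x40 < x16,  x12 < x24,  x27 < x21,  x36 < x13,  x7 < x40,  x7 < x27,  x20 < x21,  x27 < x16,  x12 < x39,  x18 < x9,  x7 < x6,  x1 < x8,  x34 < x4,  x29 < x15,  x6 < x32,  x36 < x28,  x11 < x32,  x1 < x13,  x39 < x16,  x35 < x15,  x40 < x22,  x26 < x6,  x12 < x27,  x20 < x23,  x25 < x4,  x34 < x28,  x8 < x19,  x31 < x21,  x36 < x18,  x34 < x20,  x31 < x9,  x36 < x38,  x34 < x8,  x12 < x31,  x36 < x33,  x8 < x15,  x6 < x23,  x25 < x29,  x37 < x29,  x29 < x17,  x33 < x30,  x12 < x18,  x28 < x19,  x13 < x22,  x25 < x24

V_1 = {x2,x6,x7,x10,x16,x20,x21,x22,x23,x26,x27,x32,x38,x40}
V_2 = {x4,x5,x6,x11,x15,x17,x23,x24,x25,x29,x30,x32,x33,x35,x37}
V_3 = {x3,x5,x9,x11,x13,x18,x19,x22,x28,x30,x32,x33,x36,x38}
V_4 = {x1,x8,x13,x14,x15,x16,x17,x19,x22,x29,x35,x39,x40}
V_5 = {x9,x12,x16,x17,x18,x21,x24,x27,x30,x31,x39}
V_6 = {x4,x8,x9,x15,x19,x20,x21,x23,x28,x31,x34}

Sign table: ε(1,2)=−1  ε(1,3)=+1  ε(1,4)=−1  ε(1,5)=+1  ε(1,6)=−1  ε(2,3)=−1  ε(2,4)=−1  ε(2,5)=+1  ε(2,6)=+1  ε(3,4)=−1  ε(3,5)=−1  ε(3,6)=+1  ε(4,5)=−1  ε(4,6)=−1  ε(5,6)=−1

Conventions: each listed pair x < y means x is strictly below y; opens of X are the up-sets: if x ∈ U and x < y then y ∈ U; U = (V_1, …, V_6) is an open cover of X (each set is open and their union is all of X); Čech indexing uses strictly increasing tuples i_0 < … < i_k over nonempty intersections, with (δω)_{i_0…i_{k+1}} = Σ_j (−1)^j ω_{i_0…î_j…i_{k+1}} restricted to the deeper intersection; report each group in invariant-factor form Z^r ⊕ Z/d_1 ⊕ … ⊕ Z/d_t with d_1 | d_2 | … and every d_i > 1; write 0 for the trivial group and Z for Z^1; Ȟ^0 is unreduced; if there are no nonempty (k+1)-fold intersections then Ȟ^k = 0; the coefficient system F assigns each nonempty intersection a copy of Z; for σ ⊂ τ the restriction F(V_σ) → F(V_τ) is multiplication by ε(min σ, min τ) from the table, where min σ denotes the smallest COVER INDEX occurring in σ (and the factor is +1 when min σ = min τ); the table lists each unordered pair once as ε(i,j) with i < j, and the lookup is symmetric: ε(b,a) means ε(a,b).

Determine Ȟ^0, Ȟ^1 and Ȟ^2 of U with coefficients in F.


nerve simplices:
  V12={x6,x23,x32} V13={x22,x32,x38} V14={x16,x22,x40} V15={x16,x21,x27} V16={x20,x21,x23} V23={x5,x11,x30,x32,x33} V24={x15,x17,x29,x35} V25={x17,x24,x30} V26={x4,x15,x23} V34={x13,x19,x22} V35={x9,x18,x30} V36={x9,x19,x28} V45={x16,x17,x39} V46={x8,x15,x19} V56={x9,x21,x31}
  V123={x32} V126={x23} V134={x22} V145={x16} V156={x21} V235={x30} V245={x17} V246={x15} V346={x19} V356={x9}
C dims 6,15,10; δ0: rk 6, SNF 1^5·2; δ1: rk 9, SNF 1^9
degree 0: 6−6−0 = 0 → Ȟ^0 ≅ 0
degree 1: 15−9−6 = 0 plus torsion [2] → Ȟ^1 ≅ Z/2
degree 2: 10−0−9 = 1 → Ȟ^2 ≅ Z

Ȟ^0(U;F) ≅ 0; Ȟ^1(U;F) ≅ Z/2; Ȟ^2(U;F) ≅ Z


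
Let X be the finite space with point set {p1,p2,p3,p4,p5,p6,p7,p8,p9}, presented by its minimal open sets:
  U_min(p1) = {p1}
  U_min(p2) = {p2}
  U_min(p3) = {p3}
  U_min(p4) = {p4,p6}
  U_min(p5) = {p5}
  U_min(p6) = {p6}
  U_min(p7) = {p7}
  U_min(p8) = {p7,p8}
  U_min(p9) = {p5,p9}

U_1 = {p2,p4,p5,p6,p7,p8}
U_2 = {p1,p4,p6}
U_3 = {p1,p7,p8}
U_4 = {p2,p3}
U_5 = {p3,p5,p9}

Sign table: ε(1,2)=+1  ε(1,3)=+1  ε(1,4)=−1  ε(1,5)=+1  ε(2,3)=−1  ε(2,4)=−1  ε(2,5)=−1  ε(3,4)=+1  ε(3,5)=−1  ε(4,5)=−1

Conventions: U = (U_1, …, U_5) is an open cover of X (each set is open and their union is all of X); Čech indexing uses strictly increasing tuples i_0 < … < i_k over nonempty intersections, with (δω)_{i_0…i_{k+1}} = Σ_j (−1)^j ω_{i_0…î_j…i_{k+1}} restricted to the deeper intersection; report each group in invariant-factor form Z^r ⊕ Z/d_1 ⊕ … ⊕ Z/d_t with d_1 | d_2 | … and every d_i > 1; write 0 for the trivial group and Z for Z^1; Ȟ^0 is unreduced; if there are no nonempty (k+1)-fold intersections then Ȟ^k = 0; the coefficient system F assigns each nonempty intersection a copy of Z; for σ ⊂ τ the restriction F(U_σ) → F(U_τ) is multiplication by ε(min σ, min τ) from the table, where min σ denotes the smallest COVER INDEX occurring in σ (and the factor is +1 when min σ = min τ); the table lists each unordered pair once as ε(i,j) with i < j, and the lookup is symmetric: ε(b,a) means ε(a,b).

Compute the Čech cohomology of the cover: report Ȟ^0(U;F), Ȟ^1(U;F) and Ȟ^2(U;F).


nonempty intersections:
  U12={p4,p6} U13={p7,p8} U14={p2} U15={p5} U23={p1} U45={p3}
C dims 5,6; δ0: rk 5, SNF 1^4·2
Ȟ^0: (5−5)−0=0 ⇒ 0
Ȟ^1: (6−0)−5=1 plus torsion [2] ⇒ Z ⊕ Z/2
Ȟ^2: (0−0)−0=0 ⇒ 0

Ȟ^0 = 0, Ȟ^1 = Z ⊕ Z/2 and Ȟ^2 = 0


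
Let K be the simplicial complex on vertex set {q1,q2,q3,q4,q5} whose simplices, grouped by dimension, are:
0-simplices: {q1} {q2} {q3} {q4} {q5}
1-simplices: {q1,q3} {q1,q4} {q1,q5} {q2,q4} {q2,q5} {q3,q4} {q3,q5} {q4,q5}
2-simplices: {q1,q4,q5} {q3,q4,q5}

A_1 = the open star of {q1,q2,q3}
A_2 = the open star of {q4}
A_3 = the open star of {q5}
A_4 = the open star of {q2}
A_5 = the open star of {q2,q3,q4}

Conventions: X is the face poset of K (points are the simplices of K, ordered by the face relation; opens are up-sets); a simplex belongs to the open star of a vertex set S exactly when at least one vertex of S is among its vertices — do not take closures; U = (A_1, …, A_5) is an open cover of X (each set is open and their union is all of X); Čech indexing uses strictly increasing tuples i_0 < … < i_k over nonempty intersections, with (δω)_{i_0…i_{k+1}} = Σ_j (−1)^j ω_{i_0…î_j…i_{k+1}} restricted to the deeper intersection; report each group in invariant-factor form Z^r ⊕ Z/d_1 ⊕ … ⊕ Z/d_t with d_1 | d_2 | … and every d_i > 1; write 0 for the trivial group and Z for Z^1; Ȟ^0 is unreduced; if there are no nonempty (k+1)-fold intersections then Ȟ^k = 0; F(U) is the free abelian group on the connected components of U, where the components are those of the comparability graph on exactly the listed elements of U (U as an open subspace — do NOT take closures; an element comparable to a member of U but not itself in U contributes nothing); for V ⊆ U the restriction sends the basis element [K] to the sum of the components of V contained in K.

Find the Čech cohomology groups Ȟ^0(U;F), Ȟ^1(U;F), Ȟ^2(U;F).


Ȟ^0(U;F) ≅ Z, Ȟ^1(U;F) ≅ Z^2 and Ȟ^2(U;F) ≅ 0

nonempty overlaps:
  A1={{q1},{q2},{q3},{q1,q3},{q1,q4},{q1,q5},{q2,q4},{q2,q5},{q3,q4},{q3,q5},{q1,q4,q5},{q3,q4,q5}} A2={{q4},{q1,q4},{q2,q4},{q3,q4},{q4,q5},{q1,q4,q5},{q3,q4,q5}} A3={{q5},{q1,q5},{q2,q5},{q3,q5},{q4,q5},{q1,q4,q5},{q3,q4,q5}} A4={{q2},{q2,q4},{q2,q5}} A5={{q2},{q3},{q4},{q1,q3},{q1,q4},{q2,q4},{q2,q5},{q3,q4},{q3,q5},{q4,q5},{q1,q4,q5},{q3,q4,q5}}
  A12={{q1,q4},{q2,q4},{q3,q4},{q1,q4,q5},{q3,q4,q5}} A13={{q1,q5},{q2,q5},{q3,q5},{q1,q4,q5},{q3,q4,q5}} A14={{q2},{q2,q4},{q2,q5}} A15={{q2},{q3},{q1,q3},{q1,q4},{q2,q4},{q2,q5},{q3,q4},{q3,q5},{q1,q4,q5},{q3,q4,q5}} A23={{q4,q5},{q1,q4,q5},{q3,q4,q5}} A24={{q2,q4}} A25={{q4},{q1,q4},{q2,q4},{q3,q4},{q4,q5},{q1,q4,q5},{q3,q4,q5}} A34={{q2,q5}} A35={{q2,q5},{q3,q5},{q4,q5},{q1,q4,q5},{q3,q4,q5}} A45={{q2},{q2,q4},{q2,q5}}
  A123={{q1,q4,q5},{q3,q4,q5}} A124={{q2,q4}} A125={{q1,q4},{q2,q4},{q3,q4},{q1,q4,q5},{q3,q4,q5}} A134={{q2,q5}} A135={{q2,q5},{q3,q5},{q1,q4,q5},{q3,q4,q5}} A145={{q2},{q2,q4},{q2,q5}} A235={{q4,q5},{q1,q4,q5},{q3,q4,q5}} A245={{q2,q4}} A345={{q2,q5}}
  A1235={{q1,q4,q5},{q3,q4,q5}} A1245={{q2,q4}} A1345={{q2,q5}}
components per intersection:
  A1: {{q1},{q3},{q1,q3},{q1,q4},{q1,q5},{q3,q4},{q3,q5},{q1,q4,q5},{q3,q4,q5}} {{q2},{q2,q4},{q2,q5}}
  A2: {{q4},{q1,q4},{q2,q4},{q3,q4},{q4,q5},{q1,q4,q5},{q3,q4,q5}}
  A3: {{q5},{q1,q5},{q2,q5},{q3,q5},{q4,q5},{q1,q4,q5},{q3,q4,q5}}
  A4: {{q2},{q2,q4},{q2,q5}}
  A5: {{q2},{q3},{q4},{q1,q3},{q1,q4},{q2,q4},{q2,q5},{q3,q4},{q3,q5},{q4,q5},{q1,q4,q5},{q3,q4,q5}}
  A12: {{q1,q4},{q1,q4,q5}} {{q2,q4}} {{q3,q4},{q3,q4,q5}}
  A13: {{q1,q5},{q1,q4,q5}} {{q2,q5}} {{q3,q5},{q3,q4,q5}}
  A14: {{q2},{q2,q4},{q2,q5}}
  A15: {{q2},{q2,q4},{q2,q5}} {{q3},{q1,q3},{q3,q4},{q3,q5},{q3,q4,q5}} {{q1,q4},{q1,q4,q5}}
  A23: {{q4,q5},{q1,q4,q5},{q3,q4,q5}}
  A24: {{q2,q4}}
  A25: {{q4},{q1,q4},{q2,q4},{q3,q4},{q4,q5},{q1,q4,q5},{q3,q4,q5}}
  A34: {{q2,q5}}
  A35: {{q2,q5}} {{q3,q5},{q4,q5},{q1,q4,q5},{q3,q4,q5}}
  A45: {{q2},{q2,q4},{q2,q5}}
  A123: {{q1,q4,q5}} {{q3,q4,q5}}
  A124: {{q2,q4}}
  A125: {{q1,q4},{q1,q4,q5}} {{q2,q4}} {{q3,q4},{q3,q4,q5}}
  A134: {{q2,q5}}
  A135: {{q2,q5}} {{q3,q5},{q3,q4,q5}} {{q1,q4,q5}}
  A145: {{q2},{q2,q4},{q2,q5}}
  A235: {{q4,q5},{q1,q4,q5},{q3,q4,q5}}
  A245: {{q2,q4}}
  A345: {{q2,q5}}
  A1235: {{q1,q4,q5}} {{q3,q4,q5}}
  A1245: {{q2,q4}}
  A1345: {{q2,q5}}
C dims 6,17,14,4; δ0: rk 5, SNF 1^5; δ1: rk 10, SNF 1^10; δ2: rk 4, SNF 1^4
degree 0: 6−5−0 = 1 → Ȟ^0 ≅ Z
degree 1: 17−10−5 = 2 → Ȟ^1 ≅ Z^2
degree 2: 14−4−10 = 0 → Ȟ^2 ≅ 0


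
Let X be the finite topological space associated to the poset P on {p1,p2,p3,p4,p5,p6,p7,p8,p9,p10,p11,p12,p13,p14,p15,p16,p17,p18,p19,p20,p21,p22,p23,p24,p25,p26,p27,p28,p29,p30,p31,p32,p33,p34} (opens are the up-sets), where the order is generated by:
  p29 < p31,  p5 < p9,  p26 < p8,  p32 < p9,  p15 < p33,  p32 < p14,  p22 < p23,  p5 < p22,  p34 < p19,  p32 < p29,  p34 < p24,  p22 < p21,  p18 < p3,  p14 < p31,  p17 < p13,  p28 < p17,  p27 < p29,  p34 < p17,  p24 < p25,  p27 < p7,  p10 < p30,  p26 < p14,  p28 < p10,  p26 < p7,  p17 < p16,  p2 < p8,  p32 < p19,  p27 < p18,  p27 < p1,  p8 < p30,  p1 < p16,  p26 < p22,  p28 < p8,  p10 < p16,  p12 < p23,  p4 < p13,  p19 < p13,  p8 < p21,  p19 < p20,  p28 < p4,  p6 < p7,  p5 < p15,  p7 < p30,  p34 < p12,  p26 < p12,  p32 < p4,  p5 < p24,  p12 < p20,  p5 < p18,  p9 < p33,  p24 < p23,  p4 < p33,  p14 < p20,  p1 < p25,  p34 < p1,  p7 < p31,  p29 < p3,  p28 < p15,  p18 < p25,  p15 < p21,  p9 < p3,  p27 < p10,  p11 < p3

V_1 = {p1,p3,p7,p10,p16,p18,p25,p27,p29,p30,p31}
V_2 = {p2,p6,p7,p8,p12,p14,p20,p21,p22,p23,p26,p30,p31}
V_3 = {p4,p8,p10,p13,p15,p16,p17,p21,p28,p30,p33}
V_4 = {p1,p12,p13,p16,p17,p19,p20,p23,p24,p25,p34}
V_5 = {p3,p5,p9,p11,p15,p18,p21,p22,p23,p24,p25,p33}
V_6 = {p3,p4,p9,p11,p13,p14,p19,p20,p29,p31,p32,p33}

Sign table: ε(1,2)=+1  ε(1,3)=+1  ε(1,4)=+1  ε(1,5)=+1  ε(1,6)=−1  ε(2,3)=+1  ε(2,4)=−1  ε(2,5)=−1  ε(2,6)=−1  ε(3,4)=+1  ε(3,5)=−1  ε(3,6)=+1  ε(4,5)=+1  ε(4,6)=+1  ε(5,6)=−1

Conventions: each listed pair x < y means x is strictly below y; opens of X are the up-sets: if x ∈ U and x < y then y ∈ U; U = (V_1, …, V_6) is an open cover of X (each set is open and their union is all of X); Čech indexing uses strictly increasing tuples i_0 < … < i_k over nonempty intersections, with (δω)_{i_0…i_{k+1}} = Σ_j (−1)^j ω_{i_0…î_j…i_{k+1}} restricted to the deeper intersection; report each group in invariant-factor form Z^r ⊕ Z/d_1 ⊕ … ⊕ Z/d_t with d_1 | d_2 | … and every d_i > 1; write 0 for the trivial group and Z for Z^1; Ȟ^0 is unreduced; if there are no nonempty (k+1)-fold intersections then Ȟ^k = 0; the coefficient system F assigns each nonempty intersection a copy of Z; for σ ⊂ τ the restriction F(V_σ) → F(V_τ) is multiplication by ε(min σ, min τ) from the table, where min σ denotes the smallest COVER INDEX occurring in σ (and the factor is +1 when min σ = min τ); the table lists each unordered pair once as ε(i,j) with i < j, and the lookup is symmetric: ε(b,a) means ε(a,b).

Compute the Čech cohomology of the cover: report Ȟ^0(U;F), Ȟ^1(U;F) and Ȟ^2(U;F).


nonempty overlaps:
  V12={p7,p30,p31} V13={p10,p16,p30} V14={p1,p16,p25} V15={p3,p18,p25} V16={p3,p29,p31} V23={p8,p21,p30} V24={p12,p20,p23} V25={p21,p22,p23} V26={p14,p20,p31} V34={p13,p16,p17} V35={p15,p21,p33} V36={p4,p13,p33} V45={p23,p24,p25} V46={p13,p19,p20} V56={p3,p9,p11,p33}
  V123={p30} V126={p31} V134={p16} V145={p25} V156={p3} V235={p21} V245={p23} V246={p20} V346={p13} V356={p33}
C dims 6,15,10; δ0: rk 6, SNF 1^5·2; δ1: rk 9, SNF 1^9
degree 0: 6−6−0 = 0 → Ȟ^0 ≅ 0
degree 1: 15−9−6 = 0 plus torsion [2] → Ȟ^1 ≅ Z/2
degree 2: 10−0−9 = 1 → Ȟ^2 ≅ Z

Ȟ^0 ≅ 0; Ȟ^1 ≅ Z/2; Ȟ^2 ≅ Z


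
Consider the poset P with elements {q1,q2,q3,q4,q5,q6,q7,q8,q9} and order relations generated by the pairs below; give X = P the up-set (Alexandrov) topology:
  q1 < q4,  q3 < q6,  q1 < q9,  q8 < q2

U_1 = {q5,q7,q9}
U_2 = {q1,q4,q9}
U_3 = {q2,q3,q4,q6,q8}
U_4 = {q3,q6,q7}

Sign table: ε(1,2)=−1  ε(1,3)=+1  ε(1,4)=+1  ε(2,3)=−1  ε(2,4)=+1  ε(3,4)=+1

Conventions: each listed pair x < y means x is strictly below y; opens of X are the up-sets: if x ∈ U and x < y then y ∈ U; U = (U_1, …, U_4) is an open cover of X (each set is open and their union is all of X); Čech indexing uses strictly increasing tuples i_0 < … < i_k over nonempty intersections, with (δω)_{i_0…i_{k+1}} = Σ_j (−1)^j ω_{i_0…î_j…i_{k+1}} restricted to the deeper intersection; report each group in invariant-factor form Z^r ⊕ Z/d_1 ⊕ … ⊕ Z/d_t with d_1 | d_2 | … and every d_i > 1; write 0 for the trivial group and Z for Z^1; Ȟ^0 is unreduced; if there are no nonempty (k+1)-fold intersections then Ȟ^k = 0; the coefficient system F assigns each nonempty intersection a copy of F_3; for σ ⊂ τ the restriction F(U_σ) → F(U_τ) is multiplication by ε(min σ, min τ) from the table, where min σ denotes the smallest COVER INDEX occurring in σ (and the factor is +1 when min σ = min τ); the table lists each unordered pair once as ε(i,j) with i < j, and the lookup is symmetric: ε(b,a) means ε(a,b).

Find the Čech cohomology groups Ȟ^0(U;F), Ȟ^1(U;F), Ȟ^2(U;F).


Ȟ^0 ≅ Z/3; Ȟ^1 ≅ Z/3; Ȟ^2 ≅ 0

intersection data:
  U12={q9} U14={q7} U23={q4} U34={q3,q6}
C dims 4,4; δ0: rk_F3 3
Ȟ^0 = (4 − 3) − 0 = 1, so Ȟ^0 ≅ Z/3
Ȟ^1 = (4 − 0) − 3 = 1, so Ȟ^1 ≅ Z/3
Ȟ^2 = (0 − 0) − 0 = 0, so Ȟ^2 ≅ 0


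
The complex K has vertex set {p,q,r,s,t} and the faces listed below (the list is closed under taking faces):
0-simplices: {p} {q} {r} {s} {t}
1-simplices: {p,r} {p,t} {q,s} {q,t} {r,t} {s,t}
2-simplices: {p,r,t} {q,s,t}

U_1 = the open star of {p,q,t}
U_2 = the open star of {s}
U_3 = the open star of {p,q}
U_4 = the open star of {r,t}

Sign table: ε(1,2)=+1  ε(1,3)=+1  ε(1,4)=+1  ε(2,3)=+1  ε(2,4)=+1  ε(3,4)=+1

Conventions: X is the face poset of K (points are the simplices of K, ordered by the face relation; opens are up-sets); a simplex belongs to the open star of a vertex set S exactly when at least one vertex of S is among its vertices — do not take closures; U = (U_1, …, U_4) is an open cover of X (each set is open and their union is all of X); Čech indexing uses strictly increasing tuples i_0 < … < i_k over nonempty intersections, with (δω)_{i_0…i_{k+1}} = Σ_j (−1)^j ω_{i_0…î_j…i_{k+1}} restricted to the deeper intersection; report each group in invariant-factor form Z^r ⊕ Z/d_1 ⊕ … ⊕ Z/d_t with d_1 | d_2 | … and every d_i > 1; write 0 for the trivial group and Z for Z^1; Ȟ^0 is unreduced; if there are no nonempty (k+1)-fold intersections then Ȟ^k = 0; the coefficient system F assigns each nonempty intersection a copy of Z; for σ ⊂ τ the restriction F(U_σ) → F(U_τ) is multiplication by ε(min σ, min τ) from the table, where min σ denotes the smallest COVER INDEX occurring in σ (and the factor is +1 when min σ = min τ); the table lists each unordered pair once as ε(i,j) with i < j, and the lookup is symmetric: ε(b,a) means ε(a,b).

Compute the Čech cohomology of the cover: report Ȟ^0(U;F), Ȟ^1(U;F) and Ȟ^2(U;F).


Ȟ^0 = Z, Ȟ^1 = 0 and Ȟ^2 = 0

nonempty overlaps:
  U1={{p},{q},{t},{p,r},{p,t},{q,s},{q,t},{r,t},{s,t},{p,r,t},{q,s,t}} U2={{s},{q,s},{s,t},{q,s,t}} U3={{p},{q},{p,r},{p,t},{q,s},{q,t},{p,r,t},{q,s,t}} U4={{r},{t},{p,r},{p,t},{q,t},{r,t},{s,t},{p,r,t},{q,s,t}}
  U12={{q,s},{s,t},{q,s,t}} U13={{p},{q},{p,r},{p,t},{q,s},{q,t},{p,r,t},{q,s,t}} U14={{t},{p,r},{p,t},{q,t},{r,t},{s,t},{p,r,t},{q,s,t}} U23={{q,s},{q,s,t}} U24={{s,t},{q,s,t}} U34={{p,r},{p,t},{q,t},{p,r,t},{q,s,t}}
  U123={{q,s},{q,s,t}} U124={{s,t},{q,s,t}} U134={{p,r},{p,t},{q,t},{p,r,t},{q,s,t}} U234={{q,s,t}}
  U1234={{q,s,t}}
C dims 4,6,4,1; δ0: rk 3, SNF 1^3; δ1: rk 3, SNF 1^3; δ2: rk 1, SNF 1^1
degree 0: 4−3−0 = 1 → Ȟ^0 ≅ Z
degree 1: 6−3−3 = 0 → Ȟ^1 ≅ 0
degree 2: 4−1−3 = 0 → Ȟ^2 ≅ 0


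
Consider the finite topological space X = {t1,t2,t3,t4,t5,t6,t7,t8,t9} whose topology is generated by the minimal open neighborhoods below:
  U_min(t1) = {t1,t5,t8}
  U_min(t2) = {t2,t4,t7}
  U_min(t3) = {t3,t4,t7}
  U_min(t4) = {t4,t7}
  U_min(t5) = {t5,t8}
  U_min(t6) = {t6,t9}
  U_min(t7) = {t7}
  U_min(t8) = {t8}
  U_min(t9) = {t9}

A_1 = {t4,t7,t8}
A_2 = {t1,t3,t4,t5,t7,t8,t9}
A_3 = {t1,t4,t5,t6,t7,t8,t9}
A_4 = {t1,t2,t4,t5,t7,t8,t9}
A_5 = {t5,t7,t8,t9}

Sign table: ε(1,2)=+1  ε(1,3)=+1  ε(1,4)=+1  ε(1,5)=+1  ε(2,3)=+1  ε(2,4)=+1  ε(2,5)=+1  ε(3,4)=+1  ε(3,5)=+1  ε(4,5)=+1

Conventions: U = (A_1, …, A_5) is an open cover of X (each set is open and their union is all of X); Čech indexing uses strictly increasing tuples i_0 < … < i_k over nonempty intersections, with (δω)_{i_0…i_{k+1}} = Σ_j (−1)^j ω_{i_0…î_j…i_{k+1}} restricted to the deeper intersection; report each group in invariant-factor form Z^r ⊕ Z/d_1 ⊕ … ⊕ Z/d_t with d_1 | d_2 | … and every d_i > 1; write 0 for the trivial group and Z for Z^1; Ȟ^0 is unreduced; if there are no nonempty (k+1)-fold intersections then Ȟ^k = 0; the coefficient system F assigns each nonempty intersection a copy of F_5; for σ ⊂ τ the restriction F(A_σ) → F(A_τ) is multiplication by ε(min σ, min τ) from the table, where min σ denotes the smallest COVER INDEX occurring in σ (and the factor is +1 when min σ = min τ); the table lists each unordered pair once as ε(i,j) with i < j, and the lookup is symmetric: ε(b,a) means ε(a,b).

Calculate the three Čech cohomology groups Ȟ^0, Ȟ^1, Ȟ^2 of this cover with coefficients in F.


Ȟ^0 ≅ Z/5,  Ȟ^1 ≅ 0,  Ȟ^2 ≅ 0

cover nerve:
  A12={t4,t7,t8} A13={t4,t7,t8} A14={t4,t7,t8} A15={t7,t8} A23={t1,t4,t5,t7,t8,t9} A24={t1,t4,t5,t7,t8,t9} A25={t5,t7,t8,t9} A34={t1,t4,t5,t7,t8,t9} A35={t5,t7,t8,t9} A45={t5,t7,t8,t9}
  A123={t4,t7,t8} A124={t4,t7,t8} A125={t7,t8} A134={t4,t7,t8} A135={t7,t8} A145={t7,t8} A234={t1,t4,t5,t7,t8,t9} A235={t5,t7,t8,t9} A245={t5,t7,t8,t9} A345={t5,t7,t8,t9}
  A1234={t4,t7,t8} A1235={t7,t8} A1245={t7,t8} A1345={t7,t8} A2345={t5,t7,t8,t9}
  A12345={t7,t8}
C dims 5,10,10,5; δ0: rk_F5 4; δ1: rk_F5 6; δ2: rk_F5 4
Ȟ^0: (5−4)−0=1 ⇒ Z/5
Ȟ^1: (10−6)−4=0 ⇒ 0
Ȟ^2: (10−4)−6=0 ⇒ 0


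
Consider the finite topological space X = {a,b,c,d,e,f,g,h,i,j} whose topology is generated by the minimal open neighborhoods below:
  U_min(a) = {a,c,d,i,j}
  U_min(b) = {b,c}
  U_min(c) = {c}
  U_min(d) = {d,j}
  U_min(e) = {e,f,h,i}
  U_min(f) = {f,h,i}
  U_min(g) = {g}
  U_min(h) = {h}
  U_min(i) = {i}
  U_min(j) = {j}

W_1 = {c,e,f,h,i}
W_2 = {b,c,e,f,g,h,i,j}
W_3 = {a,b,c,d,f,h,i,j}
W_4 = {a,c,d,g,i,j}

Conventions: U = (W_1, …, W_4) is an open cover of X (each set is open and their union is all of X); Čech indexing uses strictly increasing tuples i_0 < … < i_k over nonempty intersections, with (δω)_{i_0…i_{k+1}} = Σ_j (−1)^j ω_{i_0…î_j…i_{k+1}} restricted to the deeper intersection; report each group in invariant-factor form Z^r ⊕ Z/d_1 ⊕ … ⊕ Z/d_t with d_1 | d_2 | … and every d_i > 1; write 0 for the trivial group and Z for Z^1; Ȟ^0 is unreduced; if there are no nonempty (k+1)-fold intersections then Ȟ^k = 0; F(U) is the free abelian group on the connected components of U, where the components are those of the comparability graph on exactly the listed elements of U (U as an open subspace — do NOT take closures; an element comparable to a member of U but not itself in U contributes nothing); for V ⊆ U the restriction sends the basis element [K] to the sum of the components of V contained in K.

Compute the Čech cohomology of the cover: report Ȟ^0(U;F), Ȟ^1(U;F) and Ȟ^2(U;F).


cover nerve:
  W12={c,e,f,h,i} W13={c,f,h,i} W14={c,i} W23={b,c,f,h,i,j} W24={c,g,i,j} W34={a,c,d,i,j}
  W123={c,f,h,i} W124={c,i} W134={c,i} W234={c,i,j}
  W1234={c,i}
components per intersection:
  W1: {c} {e,f,h,i}
  W2: {b,c} {e,f,h,i} {g} {j}
  W3: {a,b,c,d,f,h,i,j}
  W4: {a,c,d,i,j} {g}
  W12: {c} {e,f,h,i}
  W13: {c} {f,h,i}
  W14: {c} {i}
  W23: {b,c} {f,h,i} {j}
  W24: {c} {g} {i} {j}
  W34: {a,c,d,i,j}
  W123: {c} {f,h,i}
  W124: {c} {i}
  W134: {c} {i}
  W234: {c} {i} {j}
  W1234: {c} {i}
C dims 9,14,9,2; δ0: rk 7, SNF 1^7; δ1: rk 7, SNF 1^7; δ2: rk 2, SNF 1^2
Ȟ^0: (9−7)−0=2 ⇒ Z^2
Ȟ^1: (14−7)−7=0 ⇒ 0
Ȟ^2: (9−2)−7=0 ⇒ 0

Ȟ^0(U;F) ≅ Z^2, Ȟ^1(U;F) ≅ 0, Ȟ^2(U;F) ≅ 0


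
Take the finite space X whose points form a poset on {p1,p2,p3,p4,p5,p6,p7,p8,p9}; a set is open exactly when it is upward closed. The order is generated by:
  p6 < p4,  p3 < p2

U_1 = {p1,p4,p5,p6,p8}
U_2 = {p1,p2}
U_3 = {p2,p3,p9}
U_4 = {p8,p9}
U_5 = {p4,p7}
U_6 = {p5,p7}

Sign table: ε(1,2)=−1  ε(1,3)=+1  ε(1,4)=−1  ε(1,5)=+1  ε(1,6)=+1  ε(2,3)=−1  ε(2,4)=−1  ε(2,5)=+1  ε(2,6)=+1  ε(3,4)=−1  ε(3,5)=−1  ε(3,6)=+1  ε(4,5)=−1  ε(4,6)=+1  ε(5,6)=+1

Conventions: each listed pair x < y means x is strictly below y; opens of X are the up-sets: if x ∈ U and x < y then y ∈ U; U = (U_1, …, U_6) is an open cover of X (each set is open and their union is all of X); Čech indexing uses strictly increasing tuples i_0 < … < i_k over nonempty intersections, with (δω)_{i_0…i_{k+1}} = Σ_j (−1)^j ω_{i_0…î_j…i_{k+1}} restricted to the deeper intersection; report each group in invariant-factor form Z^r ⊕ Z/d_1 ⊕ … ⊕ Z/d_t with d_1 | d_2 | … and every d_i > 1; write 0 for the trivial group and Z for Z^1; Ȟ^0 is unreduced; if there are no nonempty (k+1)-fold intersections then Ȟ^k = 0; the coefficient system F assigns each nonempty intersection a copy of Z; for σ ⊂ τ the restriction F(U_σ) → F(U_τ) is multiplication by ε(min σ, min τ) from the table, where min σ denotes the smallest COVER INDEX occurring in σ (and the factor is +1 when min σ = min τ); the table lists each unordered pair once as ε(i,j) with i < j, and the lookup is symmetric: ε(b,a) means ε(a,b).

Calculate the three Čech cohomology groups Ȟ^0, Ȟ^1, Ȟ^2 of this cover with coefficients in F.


Ȟ^0 = Z, Ȟ^1 = Z^2, Ȟ^2 = 0

intersection data:
  U12={p1} U14={p8} U15={p4} U16={p5} U23={p2} U34={p9} U56={p7}
C dims 6,7; δ0: rk 5, SNF 1^5
Ȟ^0 = (6 − 5) − 0 = 1, so Ȟ^0 ≅ Z
Ȟ^1 = (7 − 0) − 5 = 2, so Ȟ^1 ≅ Z^2
Ȟ^2 = (0 − 0) − 0 = 0, so Ȟ^2 ≅ 0


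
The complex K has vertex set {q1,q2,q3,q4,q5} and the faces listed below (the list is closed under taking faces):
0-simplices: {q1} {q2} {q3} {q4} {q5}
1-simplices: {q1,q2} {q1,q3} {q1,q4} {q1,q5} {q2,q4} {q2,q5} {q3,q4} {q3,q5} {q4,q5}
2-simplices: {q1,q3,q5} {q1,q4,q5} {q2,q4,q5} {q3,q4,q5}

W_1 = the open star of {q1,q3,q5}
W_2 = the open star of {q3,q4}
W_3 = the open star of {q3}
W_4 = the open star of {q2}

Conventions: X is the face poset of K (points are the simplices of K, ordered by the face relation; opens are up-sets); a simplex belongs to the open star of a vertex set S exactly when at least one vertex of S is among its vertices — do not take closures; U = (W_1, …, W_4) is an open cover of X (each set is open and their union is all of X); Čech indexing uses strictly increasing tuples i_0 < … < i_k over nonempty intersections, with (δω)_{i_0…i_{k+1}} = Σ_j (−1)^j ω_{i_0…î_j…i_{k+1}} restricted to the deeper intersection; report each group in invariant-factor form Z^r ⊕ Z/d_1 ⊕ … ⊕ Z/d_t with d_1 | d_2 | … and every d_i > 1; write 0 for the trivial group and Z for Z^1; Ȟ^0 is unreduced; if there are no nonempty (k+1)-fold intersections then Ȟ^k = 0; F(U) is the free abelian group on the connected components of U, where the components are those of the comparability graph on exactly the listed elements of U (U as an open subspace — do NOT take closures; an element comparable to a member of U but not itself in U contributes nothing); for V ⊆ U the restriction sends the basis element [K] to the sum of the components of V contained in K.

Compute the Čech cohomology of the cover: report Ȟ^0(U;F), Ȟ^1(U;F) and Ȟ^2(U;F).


Ȟ^0 ≅ Z; Ȟ^1 ≅ Z; Ȟ^2 ≅ 0

nerve of the cover:
  W1={{q1},{q3},{q5},{q1,q2},{q1,q3},{q1,q4},{q1,q5},{q2,q5},{q3,q4},{q3,q5},{q4,q5},{q1,q3,q5},{q1,q4,q5},{q2,q4,q5},{q3,q4,q5}} W2={{q3},{q4},{q1,q3},{q1,q4},{q2,q4},{q3,q4},{q3,q5},{q4,q5},{q1,q3,q5},{q1,q4,q5},{q2,q4,q5},{q3,q4,q5}} W3={{q3},{q1,q3},{q3,q4},{q3,q5},{q1,q3,q5},{q3,q4,q5}} W4={{q2},{q1,q2},{q2,q4},{q2,q5},{q2,q4,q5}}
  W12={{q3},{q1,q3},{q1,q4},{q3,q4},{q3,q5},{q4,q5},{q1,q3,q5},{q1,q4,q5},{q2,q4,q5},{q3,q4,q5}} W13={{q3},{q1,q3},{q3,q4},{q3,q5},{q1,q3,q5},{q3,q4,q5}} W14={{q1,q2},{q2,q5},{q2,q4,q5}} W23={{q3},{q1,q3},{q3,q4},{q3,q5},{q1,q3,q5},{q3,q4,q5}} W24={{q2,q4},{q2,q4,q5}}
  W123={{q3},{q1,q3},{q3,q4},{q3,q5},{q1,q3,q5},{q3,q4,q5}} W124={{q2,q4,q5}}
components per intersection:
  W1: {{q1},{q3},{q5},{q1,q2},{q1,q3},{q1,q4},{q1,q5},{q2,q5},{q3,q4},{q3,q5},{q4,q5},{q1,q3,q5},{q1,q4,q5},{q2,q4,q5},{q3,q4,q5}}
  W2: {{q3},{q4},{q1,q3},{q1,q4},{q2,q4},{q3,q4},{q3,q5},{q4,q5},{q1,q3,q5},{q1,q4,q5},{q2,q4,q5},{q3,q4,q5}}
  W3: {{q3},{q1,q3},{q3,q4},{q3,q5},{q1,q3,q5},{q3,q4,q5}}
  W4: {{q2},{q1,q2},{q2,q4},{q2,q5},{q2,q4,q5}}
  W12: {{q3},{q1,q3},{q1,q4},{q3,q4},{q3,q5},{q4,q5},{q1,q3,q5},{q1,q4,q5},{q2,q4,q5},{q3,q4,q5}}
  W13: {{q3},{q1,q3},{q3,q4},{q3,q5},{q1,q3,q5},{q3,q4,q5}}
  W14: {{q1,q2}} {{q2,q5},{q2,q4,q5}}
  W23: {{q3},{q1,q3},{q3,q4},{q3,q5},{q1,q3,q5},{q3,q4,q5}}
  W24: {{q2,q4},{q2,q4,q5}}
  W123: {{q3},{q1,q3},{q3,q4},{q3,q5},{q1,q3,q5},{q3,q4,q5}}
  W124: {{q2,q4,q5}}
C dims 4,6,2; δ0: rk 3, SNF 1^3; δ1: rk 2, SNF 1^2
Ȟ^0 = (4 − 3) − 0 = 1, so Ȟ^0 ≅ Z
Ȟ^1 = (6 − 2) − 3 = 1, so Ȟ^1 ≅ Z
Ȟ^2 = (2 − 0) − 2 = 0, so Ȟ^2 ≅ 0


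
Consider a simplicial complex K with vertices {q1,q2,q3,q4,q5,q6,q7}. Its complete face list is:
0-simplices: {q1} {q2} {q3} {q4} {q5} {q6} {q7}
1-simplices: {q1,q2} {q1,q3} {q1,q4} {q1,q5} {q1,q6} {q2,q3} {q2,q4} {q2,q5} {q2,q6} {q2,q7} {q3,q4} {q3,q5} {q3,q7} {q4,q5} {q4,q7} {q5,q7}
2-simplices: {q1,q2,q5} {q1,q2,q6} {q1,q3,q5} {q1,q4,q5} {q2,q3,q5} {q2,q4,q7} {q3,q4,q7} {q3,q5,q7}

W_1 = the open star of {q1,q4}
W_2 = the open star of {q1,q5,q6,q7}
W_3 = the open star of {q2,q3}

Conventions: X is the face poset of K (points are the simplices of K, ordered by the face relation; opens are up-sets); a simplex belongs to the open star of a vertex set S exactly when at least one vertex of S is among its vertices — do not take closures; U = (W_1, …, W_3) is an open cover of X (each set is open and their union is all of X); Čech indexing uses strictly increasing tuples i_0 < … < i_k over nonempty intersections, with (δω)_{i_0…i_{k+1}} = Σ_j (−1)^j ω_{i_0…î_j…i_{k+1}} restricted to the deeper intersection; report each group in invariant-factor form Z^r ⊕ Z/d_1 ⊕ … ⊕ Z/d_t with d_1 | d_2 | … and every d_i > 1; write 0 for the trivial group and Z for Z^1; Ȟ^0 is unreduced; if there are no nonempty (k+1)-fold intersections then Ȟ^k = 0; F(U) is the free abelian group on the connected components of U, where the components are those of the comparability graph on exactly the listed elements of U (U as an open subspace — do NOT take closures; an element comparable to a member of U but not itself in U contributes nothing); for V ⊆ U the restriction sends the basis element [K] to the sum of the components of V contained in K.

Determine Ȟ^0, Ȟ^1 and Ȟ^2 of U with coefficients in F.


nerve simplices:
  W1={{q1},{q4},{q1,q2},{q1,q3},{q1,q4},{q1,q5},{q1,q6},{q2,q4},{q3,q4},{q4,q5},{q4,q7},{q1,q2,q5},{q1,q2,q6},{q1,q3,q5},{q1,q4,q5},{q2,q4,q7},{q3,q4,q7}} W2={{q1},{q5},{q6},{q7},{q1,q2},{q1,q3},{q1,q4},{q1,q5},{q1,q6},{q2,q5},{q2,q6},{q2,q7},{q3,q5},{q3,q7},{q4,q5},{q4,q7},{q5,q7},{q1,q2,q5},{q1,q2,q6},{q1,q3,q5},{q1,q4,q5},{q2,q3,q5},{q2,q4,q7},{q3,q4,q7},{q3,q5,q7}} W3={{q2},{q3},{q1,q2},{q1,q3},{q2,q3},{q2,q4},{q2,q5},{q2,q6},{q2,q7},{q3,q4},{q3,q5},{q3,q7},{q1,q2,q5},{q1,q2,q6},{q1,q3,q5},{q2,q3,q5},{q2,q4,q7},{q3,q4,q7},{q3,q5,q7}}
  W12={{q1},{q1,q2},{q1,q3},{q1,q4},{q1,q5},{q1,q6},{q4,q5},{q4,q7},{q1,q2,q5},{q1,q2,q6},{q1,q3,q5},{q1,q4,q5},{q2,q4,q7},{q3,q4,q7}} W13={{q1,q2},{q1,q3},{q2,q4},{q3,q4},{q1,q2,q5},{q1,q2,q6},{q1,q3,q5},{q2,q4,q7},{q3,q4,q7}} W23={{q1,q2},{q1,q3},{q2,q5},{q2,q6},{q2,q7},{q3,q5},{q3,q7},{q1,q2,q5},{q1,q2,q6},{q1,q3,q5},{q2,q3,q5},{q2,q4,q7},{q3,q4,q7},{q3,q5,q7}}
  W123={{q1,q2},{q1,q3},{q1,q2,q5},{q1,q2,q6},{q1,q3,q5},{q2,q4,q7},{q3,q4,q7}}
components per intersection:
  W1: {{q1},{q4},{q1,q2},{q1,q3},{q1,q4},{q1,q5},{q1,q6},{q2,q4},{q3,q4},{q4,q5},{q4,q7},{q1,q2,q5},{q1,q2,q6},{q1,q3,q5},{q1,q4,q5},{q2,q4,q7},{q3,q4,q7}}
  W2: {{q1},{q5},{q6},{q7},{q1,q2},{q1,q3},{q1,q4},{q1,q5},{q1,q6},{q2,q5},{q2,q6},{q2,q7},{q3,q5},{q3,q7},{q4,q5},{q4,q7},{q5,q7},{q1,q2,q5},{q1,q2,q6},{q1,q3,q5},{q1,q4,q5},{q2,q3,q5},{q2,q4,q7},{q3,q4,q7},{q3,q5,q7}}
  W3: {{q2},{q3},{q1,q2},{q1,q3},{q2,q3},{q2,q4},{q2,q5},{q2,q6},{q2,q7},{q3,q4},{q3,q5},{q3,q7},{q1,q2,q5},{q1,q2,q6},{q1,q3,q5},{q2,q3,q5},{q2,q4,q7},{q3,q4,q7},{q3,q5,q7}}
  W12: {{q1},{q1,q2},{q1,q3},{q1,q4},{q1,q5},{q1,q6},{q4,q5},{q1,q2,q5},{q1,q2,q6},{q1,q3,q5},{q1,q4,q5}} {{q4,q7},{q2,q4,q7},{q3,q4,q7}}
  W13: {{q1,q2},{q1,q2,q5},{q1,q2,q6}} {{q1,q3},{q1,q3,q5}} {{q2,q4},{q2,q4,q7}} {{q3,q4},{q3,q4,q7}}
  W23: {{q1,q2},{q1,q3},{q2,q5},{q2,q6},{q3,q5},{q3,q7},{q1,q2,q5},{q1,q2,q6},{q1,q3,q5},{q2,q3,q5},{q3,q4,q7},{q3,q5,q7}} {{q2,q7},{q2,q4,q7}}
  W123: {{q1,q2},{q1,q2,q5},{q1,q2,q6}} {{q1,q3},{q1,q3,q5}} {{q2,q4,q7}} {{q3,q4,q7}}
C dims 3,8,4; δ0: rk 2, SNF 1^2; δ1: rk 4, SNF 1^4
degree 0: 3−2−0 = 1 → Ȟ^0 ≅ Z
degree 1: 8−4−2 = 2 → Ȟ^1 ≅ Z^2
degree 2: 4−0−4 = 0 → Ȟ^2 ≅ 0

Ȟ^0 ≅ Z, Ȟ^1 ≅ Z^2, Ȟ^2 ≅ 0


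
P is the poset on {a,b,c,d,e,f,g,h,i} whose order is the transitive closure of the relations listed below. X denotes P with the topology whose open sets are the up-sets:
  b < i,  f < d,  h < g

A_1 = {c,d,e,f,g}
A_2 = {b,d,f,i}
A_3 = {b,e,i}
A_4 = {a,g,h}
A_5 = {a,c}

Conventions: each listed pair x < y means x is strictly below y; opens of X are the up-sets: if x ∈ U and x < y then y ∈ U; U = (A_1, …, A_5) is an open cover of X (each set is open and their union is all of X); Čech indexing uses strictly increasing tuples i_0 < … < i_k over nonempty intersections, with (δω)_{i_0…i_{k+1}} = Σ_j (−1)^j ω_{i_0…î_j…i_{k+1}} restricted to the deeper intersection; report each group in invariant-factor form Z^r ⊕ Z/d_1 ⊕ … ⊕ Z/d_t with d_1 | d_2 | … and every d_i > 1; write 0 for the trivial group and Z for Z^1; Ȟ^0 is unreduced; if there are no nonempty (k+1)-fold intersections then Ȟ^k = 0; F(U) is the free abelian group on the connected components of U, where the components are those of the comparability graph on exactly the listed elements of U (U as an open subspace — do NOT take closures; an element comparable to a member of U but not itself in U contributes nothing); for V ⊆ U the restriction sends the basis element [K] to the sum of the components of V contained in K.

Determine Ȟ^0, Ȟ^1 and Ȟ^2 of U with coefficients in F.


Ȟ^0(U;F) ≅ Z^6, Ȟ^1(U;F) ≅ 0, Ȟ^2(U;F) ≅ 0

nerve simplices:
  A12={d,f} A13={e} A14={g} A15={c} A23={b,i} A45={a}
components per intersection:
  A1: {c} {d,f} {e} {g}
  A2: {b,i} {d,f}
  A3: {b,i} {e}
  A4: {a} {g,h}
  A5: {a} {c}
  A12: {d,f}
  A13: {e}
  A14: {g}
  A15: {c}
  A23: {b,i}
  A45: {a}
C dims 12,6; δ0: rk 6, SNF 1^6
degree 0: 12−6−0 = 6 → Ȟ^0 ≅ Z^6
degree 1: 6−0−6 = 0 → Ȟ^1 ≅ 0
degree 2: 0−0−0 = 0 → Ȟ^2 ≅ 0


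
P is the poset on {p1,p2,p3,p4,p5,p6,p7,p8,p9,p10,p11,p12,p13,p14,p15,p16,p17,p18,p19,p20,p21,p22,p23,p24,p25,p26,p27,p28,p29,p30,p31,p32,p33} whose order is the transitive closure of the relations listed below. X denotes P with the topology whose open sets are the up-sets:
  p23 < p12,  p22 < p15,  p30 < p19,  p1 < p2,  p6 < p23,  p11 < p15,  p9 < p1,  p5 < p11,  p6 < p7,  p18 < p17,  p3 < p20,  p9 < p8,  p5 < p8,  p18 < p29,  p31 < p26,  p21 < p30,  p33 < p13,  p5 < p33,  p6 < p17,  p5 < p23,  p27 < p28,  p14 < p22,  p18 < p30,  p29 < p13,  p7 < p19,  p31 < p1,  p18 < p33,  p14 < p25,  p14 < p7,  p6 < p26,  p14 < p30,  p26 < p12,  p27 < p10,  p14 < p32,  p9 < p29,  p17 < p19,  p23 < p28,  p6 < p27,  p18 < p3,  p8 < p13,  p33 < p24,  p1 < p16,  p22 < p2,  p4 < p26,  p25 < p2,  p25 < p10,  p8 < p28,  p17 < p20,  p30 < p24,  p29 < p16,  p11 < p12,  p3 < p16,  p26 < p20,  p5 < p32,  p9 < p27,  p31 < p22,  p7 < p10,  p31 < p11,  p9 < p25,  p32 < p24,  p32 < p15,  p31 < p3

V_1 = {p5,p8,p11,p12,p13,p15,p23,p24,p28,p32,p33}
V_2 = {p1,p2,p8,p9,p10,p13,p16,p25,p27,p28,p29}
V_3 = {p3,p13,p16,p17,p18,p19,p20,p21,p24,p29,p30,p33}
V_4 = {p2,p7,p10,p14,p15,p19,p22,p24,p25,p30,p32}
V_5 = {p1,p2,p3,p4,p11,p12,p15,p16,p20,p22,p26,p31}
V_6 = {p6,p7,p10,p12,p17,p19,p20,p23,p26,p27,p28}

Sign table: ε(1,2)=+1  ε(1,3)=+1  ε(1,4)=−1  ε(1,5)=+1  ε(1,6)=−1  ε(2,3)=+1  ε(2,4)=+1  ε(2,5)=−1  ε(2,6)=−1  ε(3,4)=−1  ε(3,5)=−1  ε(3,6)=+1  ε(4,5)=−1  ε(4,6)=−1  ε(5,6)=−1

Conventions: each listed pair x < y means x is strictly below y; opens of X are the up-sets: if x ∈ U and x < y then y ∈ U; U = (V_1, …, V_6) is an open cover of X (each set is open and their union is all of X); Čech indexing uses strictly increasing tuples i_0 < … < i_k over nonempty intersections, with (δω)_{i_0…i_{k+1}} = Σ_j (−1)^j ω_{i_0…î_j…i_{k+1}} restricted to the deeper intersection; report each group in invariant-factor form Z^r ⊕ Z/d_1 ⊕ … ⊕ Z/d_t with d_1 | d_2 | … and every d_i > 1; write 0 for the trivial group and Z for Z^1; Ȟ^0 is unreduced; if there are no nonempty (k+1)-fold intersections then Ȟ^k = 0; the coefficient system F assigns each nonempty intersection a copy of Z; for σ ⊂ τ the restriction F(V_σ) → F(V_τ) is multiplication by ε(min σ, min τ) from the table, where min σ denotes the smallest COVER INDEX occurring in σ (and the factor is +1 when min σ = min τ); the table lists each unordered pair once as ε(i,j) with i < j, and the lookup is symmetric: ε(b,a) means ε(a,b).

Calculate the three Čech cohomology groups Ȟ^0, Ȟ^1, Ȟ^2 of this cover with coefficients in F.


nonempty overlaps:
  V12={p8,p13,p28} V13={p13,p24,p33} V14={p15,p24,p32} V15={p11,p12,p15} V16={p12,p23,p28} V23={p13,p16,p29} V24={p2,p10,p25} V25={p1,p2,p16} V26={p10,p27,p28} V34={p19,p24,p30} V35={p3,p16,p20} V36={p17,p19,p20} V45={p2,p15,p22} V46={p7,p10,p19} V56={p12,p20,p26}
  V123={p13} V126={p28} V134={p24} V145={p15} V156={p12} V235={p16} V245={p2} V246={p10} V346={p19} V356={p20}
C dims 6,15,10; δ0: rk 6, SNF 1^5·2; δ1: rk 9, SNF 1^9
degree 0: 6−6−0 = 0 → Ȟ^0 ≅ 0
degree 1: 15−9−6 = 0 plus torsion [2] → Ȟ^1 ≅ Z/2
degree 2: 10−0−9 = 1 → Ȟ^2 ≅ Z

Ȟ^0 = 0; Ȟ^1 = Z/2; Ȟ^2 = Z


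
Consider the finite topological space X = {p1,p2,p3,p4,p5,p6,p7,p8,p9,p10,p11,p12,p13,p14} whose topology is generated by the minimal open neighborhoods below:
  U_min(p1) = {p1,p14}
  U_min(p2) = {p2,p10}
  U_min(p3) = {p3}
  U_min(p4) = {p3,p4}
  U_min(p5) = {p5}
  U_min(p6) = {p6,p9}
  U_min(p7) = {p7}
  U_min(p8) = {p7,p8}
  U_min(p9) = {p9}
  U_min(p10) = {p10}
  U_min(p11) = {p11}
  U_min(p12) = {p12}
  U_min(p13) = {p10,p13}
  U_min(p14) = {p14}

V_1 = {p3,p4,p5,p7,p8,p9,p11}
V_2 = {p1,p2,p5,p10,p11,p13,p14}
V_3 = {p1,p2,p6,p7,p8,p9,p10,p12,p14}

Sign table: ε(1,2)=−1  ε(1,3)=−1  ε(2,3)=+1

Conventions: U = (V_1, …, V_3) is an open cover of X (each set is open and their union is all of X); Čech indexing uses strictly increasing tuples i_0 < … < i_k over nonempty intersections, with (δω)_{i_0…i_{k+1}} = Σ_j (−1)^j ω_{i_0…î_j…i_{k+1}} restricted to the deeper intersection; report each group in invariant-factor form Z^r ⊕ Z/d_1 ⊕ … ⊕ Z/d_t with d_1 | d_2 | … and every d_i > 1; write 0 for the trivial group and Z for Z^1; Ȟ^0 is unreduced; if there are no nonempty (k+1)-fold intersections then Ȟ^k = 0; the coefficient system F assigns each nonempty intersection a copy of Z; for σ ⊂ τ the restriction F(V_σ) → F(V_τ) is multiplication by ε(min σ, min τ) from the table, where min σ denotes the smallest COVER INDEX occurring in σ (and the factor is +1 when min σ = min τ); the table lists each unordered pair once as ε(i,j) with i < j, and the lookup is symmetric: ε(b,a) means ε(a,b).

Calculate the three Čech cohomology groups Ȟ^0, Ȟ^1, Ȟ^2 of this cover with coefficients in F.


nerve simplices:
  V12={p5,p11} V13={p7,p8,p9} V23={p1,p2,p10,p14}
C dims 3,3; δ0: rk 2, SNF 1^2
degree 0: 3−2−0 = 1 → Ȟ^0 ≅ Z
degree 1: 3−0−2 = 1 → Ȟ^1 ≅ Z
degree 2: 0−0−0 = 0 → Ȟ^2 ≅ 0

Ȟ^0 = Z, Ȟ^1 = Z, Ȟ^2 = 0


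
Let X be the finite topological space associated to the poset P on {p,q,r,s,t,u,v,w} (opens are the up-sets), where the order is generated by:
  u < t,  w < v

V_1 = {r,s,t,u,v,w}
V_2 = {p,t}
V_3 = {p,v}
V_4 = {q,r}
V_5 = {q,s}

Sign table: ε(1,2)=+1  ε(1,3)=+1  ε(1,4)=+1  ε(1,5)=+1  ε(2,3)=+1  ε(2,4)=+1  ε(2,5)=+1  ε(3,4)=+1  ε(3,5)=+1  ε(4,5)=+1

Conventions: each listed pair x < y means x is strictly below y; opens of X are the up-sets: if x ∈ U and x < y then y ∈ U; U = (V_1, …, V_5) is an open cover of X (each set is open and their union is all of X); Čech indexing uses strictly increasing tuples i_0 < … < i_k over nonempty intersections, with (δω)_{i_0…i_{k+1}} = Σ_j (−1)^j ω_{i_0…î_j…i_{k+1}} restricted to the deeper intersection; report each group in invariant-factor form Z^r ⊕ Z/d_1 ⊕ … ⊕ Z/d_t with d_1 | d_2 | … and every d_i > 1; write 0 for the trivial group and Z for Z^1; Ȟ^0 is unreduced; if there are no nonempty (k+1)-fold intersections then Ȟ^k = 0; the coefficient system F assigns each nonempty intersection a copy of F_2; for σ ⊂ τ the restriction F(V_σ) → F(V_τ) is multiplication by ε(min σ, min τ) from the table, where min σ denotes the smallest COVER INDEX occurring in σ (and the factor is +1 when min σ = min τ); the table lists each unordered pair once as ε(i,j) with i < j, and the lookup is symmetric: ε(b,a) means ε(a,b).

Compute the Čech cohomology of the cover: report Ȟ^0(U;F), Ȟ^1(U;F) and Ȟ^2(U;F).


Ȟ^0(U;F) ≅ Z/2; Ȟ^1(U;F) ≅ Z/2 ⊕ Z/2; Ȟ^2(U;F) ≅ 0

cover nerve:
  V12={t} V13={v} V14={r} V15={s} V23={p} V45={q}
C dims 5,6; δ0: rk_F2 4
Ȟ^0: (5−4)−0=1 ⇒ Z/2
Ȟ^1: (6−0)−4=2 ⇒ Z/2 ⊕ Z/2
Ȟ^2: (0−0)−0=0 ⇒ 0
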